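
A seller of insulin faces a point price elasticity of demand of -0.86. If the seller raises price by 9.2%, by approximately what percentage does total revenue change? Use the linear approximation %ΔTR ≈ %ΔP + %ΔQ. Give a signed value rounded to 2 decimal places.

%ΔQ ≈ Ed × %ΔP = (-0.86) × (+9.2%) = -7.9120%
%ΔTR ≈ %ΔP + %ΔQ = (+9.2%) + (-7.9120%) = +1.2880%

+1.29%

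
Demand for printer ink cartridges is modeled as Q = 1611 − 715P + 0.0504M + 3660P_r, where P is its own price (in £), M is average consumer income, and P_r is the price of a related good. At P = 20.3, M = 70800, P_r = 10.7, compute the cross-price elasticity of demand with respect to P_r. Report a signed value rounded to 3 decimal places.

At the given values, Q = 1611 − 715(20.3) + 0.0504(70800) + 3660(10.7) = 29826.82.
∂Q/∂P_r = 3660.
E = (3660) × (10.7/29826.82) = 1.31297…

1.313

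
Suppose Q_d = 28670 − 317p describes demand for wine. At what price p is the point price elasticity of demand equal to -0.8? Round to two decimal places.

Ed = −317p/(28670 − 317p). Set this equal to -0.8:
317p = 0.8·(28670 − 317p) ⇒ 317p(1 + 0.8) = 0.8·28670
p = 0.8·28670 / (317·1.8) = 40.1962…

40.20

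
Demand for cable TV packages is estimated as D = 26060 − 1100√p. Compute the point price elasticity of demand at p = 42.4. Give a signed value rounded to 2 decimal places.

dD/dp = −1100/(2√p) = -84.4656. At p = 42.4, D = 18897.3.
Ed = (dD/dp)·(p/D) = (-84.4656) × (42.4/18897.3) = -0.1895…

-0.19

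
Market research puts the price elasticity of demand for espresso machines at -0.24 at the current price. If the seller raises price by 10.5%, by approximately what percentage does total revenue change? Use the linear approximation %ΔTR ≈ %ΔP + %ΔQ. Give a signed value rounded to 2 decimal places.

+7.98%

%ΔQ ≈ Ed × %ΔP = (-0.24) × (+10.5%) = -2.5200%
%ΔTR ≈ %ΔP + %ΔQ = (+10.5%) + (-2.5200%) = +7.9800%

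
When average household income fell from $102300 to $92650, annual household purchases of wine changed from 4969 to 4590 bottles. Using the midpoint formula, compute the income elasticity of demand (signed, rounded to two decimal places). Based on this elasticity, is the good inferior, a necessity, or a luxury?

0.80; necessity

%ΔQ = (4590 − 4969)/[( 4969 + 4590)/2] = -379/4779.5 = -0.079296…
%ΔIncome = (92650 − 102300)/[( 102300 + 92650)/2] = -9650/97475 = -0.098999…
E_income = (-379/4779.5) / (-9650/97475) = 0.8009…
0 < E_income < 1 ⇒ normal good, necessity.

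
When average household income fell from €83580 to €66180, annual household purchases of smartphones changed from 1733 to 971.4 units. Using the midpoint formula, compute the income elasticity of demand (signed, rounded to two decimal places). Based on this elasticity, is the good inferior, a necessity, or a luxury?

%ΔQ = (971.4 − 1733)/[( 1733 + 971.4)/2] = -761.6/1352.2 = -0.563230…
%ΔIncome = (66180 − 83580)/[( 83580 + 66180)/2] = -17400/74880 = -0.232371…
E_income = (-761.6/1352.2) / (-17400/74880) = 2.4238…
E_income > 1 ⇒ normal good, luxury.

2.42; luxury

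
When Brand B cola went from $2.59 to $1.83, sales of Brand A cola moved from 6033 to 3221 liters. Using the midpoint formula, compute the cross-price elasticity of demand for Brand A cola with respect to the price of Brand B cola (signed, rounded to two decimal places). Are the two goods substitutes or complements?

%ΔQ_{Brand A cola} = (3221 − 6033)/avg = -2812/4627 = -0.607737…
%ΔP_{Brand B cola} = (1.83 − 2.59)/avg = -0.76/2.21 = -0.343891…
E_cross = (-2812/4627) / (-0.76/2.21) = 1.7672…
E_cross > 0 ⇒ the goods are substitutes.

1.77; substitutes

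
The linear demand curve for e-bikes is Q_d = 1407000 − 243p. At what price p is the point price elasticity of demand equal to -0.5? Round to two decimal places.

Ed = −243p/(1407000 − 243p). Set this equal to -0.5:
243p = 0.5·(1407000 − 243p) ⇒ 243p(1 + 0.5) = 0.5·1407000
p = 0.5·1407000 / (243·1.5) = 1930.0411…

1930.04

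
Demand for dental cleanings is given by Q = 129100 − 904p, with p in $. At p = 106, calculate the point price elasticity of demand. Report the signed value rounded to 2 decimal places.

dQ/dp = −904. At p = 106, Q = 129100 − 904(106) = 33276.
Ed = (dQ/dp)·(p/Q) = −904 × (106/33276) = -2.8796…

-2.88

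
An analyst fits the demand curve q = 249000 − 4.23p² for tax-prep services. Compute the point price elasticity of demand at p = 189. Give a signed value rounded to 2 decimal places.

-3.09

dq/dp = −2·4.23·p = -1598.94. At p = 189, q = 97900.17.
Ed = (dq/dp)·(p/q) = (-1598.94) × (189/97900.17) = -3.0868…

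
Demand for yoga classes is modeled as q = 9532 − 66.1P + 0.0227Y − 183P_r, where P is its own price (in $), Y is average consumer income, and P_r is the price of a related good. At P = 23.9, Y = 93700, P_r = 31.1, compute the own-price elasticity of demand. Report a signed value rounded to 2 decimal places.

At the given values, q = 9532 − 66.1(23.9) + 0.0227(93700) − 183(31.1) = 4387.9.
∂q/∂P = −66.1.
E = (-66.1) × (23.9/4387.9) = -0.3600…

-0.36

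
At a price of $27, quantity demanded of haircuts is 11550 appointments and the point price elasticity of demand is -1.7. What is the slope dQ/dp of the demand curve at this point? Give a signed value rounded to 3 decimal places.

-727.222

Ed = (dQ/dp)·(p/Q) ⇒ dQ/dp = Ed·Q/p = (-1.7)·11550/27 = -727.22222…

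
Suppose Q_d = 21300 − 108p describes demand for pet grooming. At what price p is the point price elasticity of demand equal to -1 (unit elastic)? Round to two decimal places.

98.61

Ed = −108p/(21300 − 108p). Set this equal to -1:
108p = 1·(21300 − 108p) ⇒ 108p(1 + 1) = 1·21300
p = 1·21300 / (108·2) = 98.6111…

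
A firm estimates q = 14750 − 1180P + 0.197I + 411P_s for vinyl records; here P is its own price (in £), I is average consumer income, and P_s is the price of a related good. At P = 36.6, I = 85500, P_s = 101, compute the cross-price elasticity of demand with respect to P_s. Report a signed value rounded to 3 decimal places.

At the given values, q = 14750 − 1180(36.6) + 0.197(85500) + 411(101) = 29916.5.
∂q/∂P_s = 411.
E = (411) × (101/29916.5) = 1.38756…

1.388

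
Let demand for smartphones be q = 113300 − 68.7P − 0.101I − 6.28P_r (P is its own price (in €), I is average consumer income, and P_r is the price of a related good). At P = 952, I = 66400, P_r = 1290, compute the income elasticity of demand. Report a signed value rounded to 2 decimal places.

At the given values, q = 113300 − 68.7(952) − 0.101(66400) − 6.28(1290) = 33090.
∂q/∂I = -0.101.
E = (-0.101) × (66400/33090) = -0.2026…

-0.20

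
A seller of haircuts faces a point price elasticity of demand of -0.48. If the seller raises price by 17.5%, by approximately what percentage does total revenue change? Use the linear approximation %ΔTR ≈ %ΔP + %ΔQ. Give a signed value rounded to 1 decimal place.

+9.1%

%ΔQ ≈ Ed × %ΔP = (-0.48) × (+17.5%) = -8.4000%
%ΔTR ≈ %ΔP + %ΔQ = (+17.5%) + (-8.4000%) = +9.1000%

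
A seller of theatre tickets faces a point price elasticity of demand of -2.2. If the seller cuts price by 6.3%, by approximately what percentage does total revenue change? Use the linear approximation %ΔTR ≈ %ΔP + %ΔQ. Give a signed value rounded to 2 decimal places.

%ΔQ ≈ Ed × %ΔP = (-2.2) × (-6.3%) = +13.8600%
%ΔTR ≈ %ΔP + %ΔQ = (-6.3%) + (+13.8600%) = +7.5600%

+7.56%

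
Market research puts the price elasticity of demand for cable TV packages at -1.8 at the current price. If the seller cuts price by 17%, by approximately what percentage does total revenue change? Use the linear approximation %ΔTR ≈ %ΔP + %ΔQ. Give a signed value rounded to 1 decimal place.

+13.6%

%ΔQ ≈ Ed × %ΔP = (-1.8) × (-17%) = +30.6000%
%ΔTR ≈ %ΔP + %ΔQ = (-17%) + (+30.6000%) = +13.6000%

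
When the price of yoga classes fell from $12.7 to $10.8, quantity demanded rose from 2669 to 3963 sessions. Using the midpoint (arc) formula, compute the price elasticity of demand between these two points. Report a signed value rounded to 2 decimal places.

-2.41

%ΔQ = (3963 − 2669) / [(2669 + 3963)/2] = 1294/3316 = 0.390229…
%ΔP = (10.8 − 12.7) / [(12.7 + 10.8)/2] = -1.9/11.75 = -0.161702…
Arc Ed = %ΔQ / %ΔP = (1294/3316) / (-1.9/11.75) = -2.4132…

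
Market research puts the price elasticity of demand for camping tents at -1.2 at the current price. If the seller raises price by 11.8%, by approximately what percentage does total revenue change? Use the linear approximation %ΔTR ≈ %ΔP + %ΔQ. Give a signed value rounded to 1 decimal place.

-2.4%

%ΔQ ≈ Ed × %ΔP = (-1.2) × (+11.8%) = -14.1600%
%ΔTR ≈ %ΔP + %ΔQ = (+11.8%) + (-14.1600%) = -2.3600%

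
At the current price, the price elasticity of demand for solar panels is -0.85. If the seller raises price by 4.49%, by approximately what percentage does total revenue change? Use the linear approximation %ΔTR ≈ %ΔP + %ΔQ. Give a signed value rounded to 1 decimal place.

%ΔQ ≈ Ed × %ΔP = (-0.85) × (+4.49%) = -3.8165%
%ΔTR ≈ %ΔP + %ΔQ = (+4.49%) + (-3.8165%) = +0.6735%

+0.7%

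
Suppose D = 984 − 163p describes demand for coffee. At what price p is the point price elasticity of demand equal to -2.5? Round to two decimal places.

Ed = −163p/(984 − 163p). Set this equal to -2.5:
163p = 2.5·(984 − 163p) ⇒ 163p(1 + 2.5) = 2.5·984
p = 2.5·984 / (163·3.5) = 4.3120…

4.31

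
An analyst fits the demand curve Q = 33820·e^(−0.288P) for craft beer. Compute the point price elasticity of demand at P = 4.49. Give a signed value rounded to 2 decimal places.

dQ/dP = −0.288·Q = -2672.83. At P = 4.49, Q = 9280.66.
Ed = (dQ/dP)·(P/Q) = (-2672.83) × (4.49/9280.66) = -1.2931…

-1.29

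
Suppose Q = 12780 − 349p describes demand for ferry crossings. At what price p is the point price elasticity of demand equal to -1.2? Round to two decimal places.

Ed = −349p/(12780 − 349p). Set this equal to -1.2:
349p = 1.2·(12780 − 349p) ⇒ 349p(1 + 1.2) = 1.2·12780
p = 1.2·12780 / (349·2.2) = 19.9739…

19.97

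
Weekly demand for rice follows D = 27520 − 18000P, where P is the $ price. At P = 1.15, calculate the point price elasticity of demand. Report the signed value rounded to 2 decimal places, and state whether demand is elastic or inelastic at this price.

dD/dP = −18000. At P = 1.15, D = 27520 − 18000(1.15) = 6820.
Ed = (dD/dP)·(P/D) = −18000 × (1.15/6820) = -3.0351…
|Ed| = 3.04 > 1, so demand is elastic.

-3.04; elastic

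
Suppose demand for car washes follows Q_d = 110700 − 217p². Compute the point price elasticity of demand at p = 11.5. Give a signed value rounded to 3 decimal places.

-0.700

dQ_d/dp = −2·217·p = -4991. At p = 11.5, Q_d = 82001.75.
Ed = (dQ_d/dp)·(p/Q_d) = (-4991) × (11.5/82001.75) = -0.69994…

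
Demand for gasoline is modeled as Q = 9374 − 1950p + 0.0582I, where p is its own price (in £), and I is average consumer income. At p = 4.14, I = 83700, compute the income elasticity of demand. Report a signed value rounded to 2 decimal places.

At the given values, Q = 9374 − 1950(4.14) + 0.0582(83700) = 6172.34.
∂Q/∂I = 0.0582.
E = (0.0582) × (83700/6172.34) = 0.7892…

0.79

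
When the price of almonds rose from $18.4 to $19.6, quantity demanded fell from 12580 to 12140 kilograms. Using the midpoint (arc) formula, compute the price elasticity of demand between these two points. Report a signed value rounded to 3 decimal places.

%ΔQ = (12140 − 12580) / [(12580 + 12140)/2] = -440/12360 = -0.035598…
%ΔP = (19.6 − 18.4) / [(18.4 + 19.6)/2] = 1.2/19 = 0.063157…
Arc Ed = %ΔQ / %ΔP = (-440/12360) / (1.2/19) = -0.56364…

-0.564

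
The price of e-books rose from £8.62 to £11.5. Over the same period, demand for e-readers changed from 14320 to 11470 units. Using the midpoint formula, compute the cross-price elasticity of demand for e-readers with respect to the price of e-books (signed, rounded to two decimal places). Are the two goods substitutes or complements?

%ΔQ_{e-readers} = (11470 − 14320)/avg = -2850/12895 = -0.221015…
%ΔP_{e-books} = (11.5 − 8.62)/avg = 2.88/10.06 = 0.286282…
E_cross = (-2850/12895) / (2.88/10.06) = -0.7720…
E_cross < 0 ⇒ the goods are complements.

-0.77; complements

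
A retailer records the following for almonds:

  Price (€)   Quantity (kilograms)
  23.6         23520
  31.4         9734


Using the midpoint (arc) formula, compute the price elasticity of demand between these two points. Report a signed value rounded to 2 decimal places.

%ΔQ = (9734 − 23520) / [(23520 + 9734)/2] = -13786/16627 = -0.829133…
%ΔP = (31.4 − 23.6) / [(23.6 + 31.4)/2] = 7.8/27.5 = 0.283636…
Arc Ed = %ΔQ / %ΔP = (-13786/16627) / (7.8/27.5) = -2.9232…

-2.92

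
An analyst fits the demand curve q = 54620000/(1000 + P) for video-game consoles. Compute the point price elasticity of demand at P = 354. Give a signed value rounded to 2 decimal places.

-0.26

dq/dP = −54620000/(1000 + P)² = -29.793. At P = 354, q = 40339.7.
Ed = (dq/dP)·(P/q) = (-29.793) × (354/40339.7) = -0.2614…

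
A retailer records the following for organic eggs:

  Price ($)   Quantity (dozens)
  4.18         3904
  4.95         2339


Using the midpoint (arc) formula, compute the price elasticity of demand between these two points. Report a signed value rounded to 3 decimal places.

-2.972

%ΔQ = (2339 − 3904) / [(3904 + 2339)/2] = -1565/3121.5 = -0.501361…
%ΔP = (4.95 − 4.18) / [(4.18 + 4.95)/2] = 0.77/4.565 = 0.168674…
Arc Ed = %ΔQ / %ΔP = (-1565/3121.5) / (0.77/4.565) = -2.97235…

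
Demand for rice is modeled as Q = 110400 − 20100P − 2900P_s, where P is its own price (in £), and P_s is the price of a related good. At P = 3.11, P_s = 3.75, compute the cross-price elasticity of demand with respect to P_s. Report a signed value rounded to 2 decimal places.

At the given values, Q = 110400 − 20100(3.11) − 2900(3.75) = 37014.
∂Q/∂P_s = -2900.
E = (-2900) × (3.75/37014) = -0.2938…

-0.29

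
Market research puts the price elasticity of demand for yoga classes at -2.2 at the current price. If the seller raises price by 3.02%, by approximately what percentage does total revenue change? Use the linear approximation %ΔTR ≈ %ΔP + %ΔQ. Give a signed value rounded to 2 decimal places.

-3.62%

%ΔQ ≈ Ed × %ΔP = (-2.2) × (+3.02%) = -6.6440%
%ΔTR ≈ %ΔP + %ΔQ = (+3.02%) + (-6.6440%) = -3.6240%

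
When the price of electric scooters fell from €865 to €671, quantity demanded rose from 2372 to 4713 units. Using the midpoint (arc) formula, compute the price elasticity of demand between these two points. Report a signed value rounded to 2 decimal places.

-2.62

%ΔQ = (4713 − 2372) / [(2372 + 4713)/2] = 2341/3542.5 = 0.660832…
%ΔP = (671 − 865) / [(865 + 671)/2] = -194/768 = -0.252604…
Arc Ed = %ΔQ / %ΔP = (2341/3542.5) / (-194/768) = -2.6160…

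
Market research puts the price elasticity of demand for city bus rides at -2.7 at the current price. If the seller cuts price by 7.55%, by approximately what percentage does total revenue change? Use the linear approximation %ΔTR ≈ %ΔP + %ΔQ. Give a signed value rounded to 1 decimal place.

+12.8%

%ΔQ ≈ Ed × %ΔP = (-2.7) × (-7.55%) = +20.3850%
%ΔTR ≈ %ΔP + %ΔQ = (-7.55%) + (+20.3850%) = +12.8350%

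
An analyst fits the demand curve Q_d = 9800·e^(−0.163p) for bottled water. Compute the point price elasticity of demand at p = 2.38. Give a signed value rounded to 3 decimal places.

-0.388

dQ_d/dp = −0.163·Q_d = -1083.76. At p = 2.38, Q_d = 6648.84.
Ed = (dQ_d/dp)·(p/Q_d) = (-1083.76) × (2.38/6648.84) = -0.38794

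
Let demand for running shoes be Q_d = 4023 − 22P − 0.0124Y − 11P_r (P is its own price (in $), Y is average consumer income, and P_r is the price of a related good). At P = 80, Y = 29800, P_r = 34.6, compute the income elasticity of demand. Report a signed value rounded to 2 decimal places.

At the given values, Q_d = 4023 − 22(80) − 0.0124(29800) − 11(34.6) = 1512.88.
∂Q_d/∂Y = -0.0124.
E = (-0.0124) × (29800/1512.88) = -0.2442…

-0.24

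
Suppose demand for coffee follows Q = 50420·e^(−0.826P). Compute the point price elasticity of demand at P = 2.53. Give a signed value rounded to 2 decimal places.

-2.09

dQ/dP = −0.826·Q = -5152.32. At P = 2.53, Q = 6237.68.
Ed = (dQ/dP)·(P/Q) = (-5152.32) × (2.53/6237.68) = -2.0897…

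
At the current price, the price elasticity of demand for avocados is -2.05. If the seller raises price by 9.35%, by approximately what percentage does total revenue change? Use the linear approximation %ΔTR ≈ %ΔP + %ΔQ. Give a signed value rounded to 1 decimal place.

-9.8%

%ΔQ ≈ Ed × %ΔP = (-2.05) × (+9.35%) = -19.1675%
%ΔTR ≈ %ΔP + %ΔQ = (+9.35%) + (-19.1675%) = -9.8175%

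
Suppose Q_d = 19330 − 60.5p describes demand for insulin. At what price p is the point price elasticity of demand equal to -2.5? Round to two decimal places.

Ed = −60.5p/(19330 − 60.5p). Set this equal to -2.5:
60.5p = 2.5·(19330 − 60.5p) ⇒ 60.5p(1 + 2.5) = 2.5·19330
p = 2.5·19330 / (60.5·3.5) = 228.2172…

228.22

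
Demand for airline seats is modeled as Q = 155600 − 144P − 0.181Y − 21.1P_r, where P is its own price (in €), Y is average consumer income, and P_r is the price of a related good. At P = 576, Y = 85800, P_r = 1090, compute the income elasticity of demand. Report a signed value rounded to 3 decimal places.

At the given values, Q = 155600 − 144(576) − 0.181(85800) − 21.1(1090) = 34127.2.
∂Q/∂Y = -0.181.
E = (-0.181) × (85800/34127.2) = -0.45505…

-0.455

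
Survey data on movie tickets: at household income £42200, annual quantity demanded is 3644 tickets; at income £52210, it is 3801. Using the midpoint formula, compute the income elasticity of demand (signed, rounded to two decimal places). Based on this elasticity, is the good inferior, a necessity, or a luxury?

%ΔQ = (3801 − 3644)/[( 3644 + 3801)/2] = 157/3722.5 = 0.042175…
%ΔIncome = (52210 − 42200)/[( 42200 + 52210)/2] = 10010/47205 = 0.212053…
E_income = (157/3722.5) / (10010/47205) = 0.1988…
0 < E_income < 1 ⇒ normal good, necessity.

0.20; necessity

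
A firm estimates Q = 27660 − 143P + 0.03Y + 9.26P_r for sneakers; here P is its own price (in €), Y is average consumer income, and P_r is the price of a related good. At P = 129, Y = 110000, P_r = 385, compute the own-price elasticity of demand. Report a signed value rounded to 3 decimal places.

At the given values, Q = 27660 − 143(129) + 0.03(110000) + 9.26(385) = 16078.1.
∂Q/∂P = −143.
E = (-143) × (129/16078.1) = -1.14733…

-1.147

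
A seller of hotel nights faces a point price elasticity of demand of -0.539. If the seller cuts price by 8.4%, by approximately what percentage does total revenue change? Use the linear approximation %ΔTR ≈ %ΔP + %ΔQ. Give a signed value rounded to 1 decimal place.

-3.9%

%ΔQ ≈ Ed × %ΔP = (-0.539) × (-8.4%) = +4.5276%
%ΔTR ≈ %ΔP + %ΔQ = (-8.4%) + (+4.5276%) = -3.8724%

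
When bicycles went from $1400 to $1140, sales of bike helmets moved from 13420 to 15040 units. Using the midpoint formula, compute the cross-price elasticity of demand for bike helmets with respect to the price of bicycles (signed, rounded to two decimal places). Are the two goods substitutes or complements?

-0.56; complements

%ΔQ_{bike helmets} = (15040 − 13420)/avg = 1620/14230 = 0.113843…
%ΔP_{bicycles} = (1140 − 1400)/avg = -260/1270 = -0.204724…
E_cross = (1620/14230) / (-260/1270) = -0.5560…
E_cross < 0 ⇒ the goods are complements.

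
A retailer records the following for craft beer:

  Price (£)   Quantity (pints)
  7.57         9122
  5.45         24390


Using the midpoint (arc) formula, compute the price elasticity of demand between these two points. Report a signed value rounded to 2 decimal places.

%ΔQ = (24390 − 9122) / [(9122 + 24390)/2] = 15268/16756 = 0.911195…
%ΔP = (5.45 − 7.57) / [(7.57 + 5.45)/2] = -2.12/6.51 = -0.325652…
Arc Ed = %ΔQ / %ΔP = (15268/16756) / (-2.12/6.51) = -2.7980…

-2.80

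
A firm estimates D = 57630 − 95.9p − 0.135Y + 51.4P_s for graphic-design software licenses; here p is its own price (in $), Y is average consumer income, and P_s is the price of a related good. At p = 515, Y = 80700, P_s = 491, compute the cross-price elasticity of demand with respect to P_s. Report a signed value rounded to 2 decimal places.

At the given values, D = 57630 − 95.9(515) − 0.135(80700) + 51.4(491) = 22584.4.
∂D/∂P_s = 51.4.
E = (51.4) × (491/22584.4) = 1.1174…

1.12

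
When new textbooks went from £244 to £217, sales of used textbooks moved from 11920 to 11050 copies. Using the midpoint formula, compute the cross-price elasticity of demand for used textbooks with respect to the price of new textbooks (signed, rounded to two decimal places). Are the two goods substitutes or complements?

0.65; substitutes

%ΔQ_{used textbooks} = (11050 − 11920)/avg = -870/11485 = -0.075750…
%ΔP_{new textbooks} = (217 − 244)/avg = -27/230.5 = -0.117136…
E_cross = (-870/11485) / (-27/230.5) = 0.6466…
E_cross > 0 ⇒ the goods are substitutes.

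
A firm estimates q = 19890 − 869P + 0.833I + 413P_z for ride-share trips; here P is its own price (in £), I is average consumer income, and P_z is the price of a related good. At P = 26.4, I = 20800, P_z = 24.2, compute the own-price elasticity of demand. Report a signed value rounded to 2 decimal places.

-0.95

At the given values, q = 19890 − 869(26.4) + 0.833(20800) + 413(24.2) = 24269.4.
∂q/∂P = −869.
E = (-869) × (26.4/24269.4) = -0.9452…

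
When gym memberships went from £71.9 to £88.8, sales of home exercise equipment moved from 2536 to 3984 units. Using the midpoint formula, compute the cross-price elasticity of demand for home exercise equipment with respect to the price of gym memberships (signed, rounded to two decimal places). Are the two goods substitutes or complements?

%ΔQ_{home exercise equipment} = (3984 − 2536)/avg = 1448/3260 = 0.444171…
%ΔP_{gym memberships} = (88.8 − 71.9)/avg = 16.9/80.35 = 0.210329…
E_cross = (1448/3260) / (16.9/80.35) = 2.1117…
E_cross > 0 ⇒ the goods are substitutes.

2.11; substitutes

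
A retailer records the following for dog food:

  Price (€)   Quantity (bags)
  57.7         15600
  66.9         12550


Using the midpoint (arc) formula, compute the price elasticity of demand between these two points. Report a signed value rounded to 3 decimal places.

-1.467

%ΔQ = (12550 − 15600) / [(15600 + 12550)/2] = -3050/14075 = -0.216696…
%ΔP = (66.9 − 57.7) / [(57.7 + 66.9)/2] = 9.2/62.3 = 0.147672…
Arc Ed = %ΔQ / %ΔP = (-3050/14075) / (9.2/62.3) = -1.46741…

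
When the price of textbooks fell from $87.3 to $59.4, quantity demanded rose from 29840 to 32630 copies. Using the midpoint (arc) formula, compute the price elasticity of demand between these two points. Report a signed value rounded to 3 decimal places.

-0.235

%ΔQ = (32630 − 29840) / [(29840 + 32630)/2] = 2790/31235 = 0.089322…
%ΔP = (59.4 − 87.3) / [(87.3 + 59.4)/2] = -27.9/73.35 = -0.380368…
Arc Ed = %ΔQ / %ΔP = (2790/31235) / (-27.9/73.35) = -0.23483…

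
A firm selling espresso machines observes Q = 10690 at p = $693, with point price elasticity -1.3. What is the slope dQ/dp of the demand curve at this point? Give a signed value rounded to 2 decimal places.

Ed = (dQ/dp)·(p/Q) ⇒ dQ/dp = Ed·Q/p = (-1.3)·10690/693 = -20.0533…

-20.05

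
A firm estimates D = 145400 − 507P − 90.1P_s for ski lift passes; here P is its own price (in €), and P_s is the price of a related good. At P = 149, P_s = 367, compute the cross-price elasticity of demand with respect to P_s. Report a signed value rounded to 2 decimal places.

-0.90

At the given values, D = 145400 − 507(149) − 90.1(367) = 36790.3.
∂D/∂P_s = -90.1.
E = (-90.1) × (367/36790.3) = -0.8987…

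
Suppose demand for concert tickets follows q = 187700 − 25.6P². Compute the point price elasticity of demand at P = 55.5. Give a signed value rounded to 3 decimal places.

-1.449

dq/dP = −2·25.6·P = -2841.6. At P = 55.5, q = 108845.6.
Ed = (dq/dP)·(P/q) = (-2841.6) × (55.5/108845.6) = -1.44892…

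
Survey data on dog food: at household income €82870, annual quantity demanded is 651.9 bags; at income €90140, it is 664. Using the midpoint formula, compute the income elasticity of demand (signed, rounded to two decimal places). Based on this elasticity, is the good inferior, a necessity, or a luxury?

%ΔQ = (664 − 651.9)/[( 651.9 + 664)/2] = 12.1/657.95 = 0.018390…
%ΔIncome = (90140 − 82870)/[( 82870 + 90140)/2] = 7270/86505 = 0.084041…
E_income = (12.1/657.95) / (7270/86505) = 0.2188…
0 < E_income < 1 ⇒ normal good, necessity.

0.22; necessity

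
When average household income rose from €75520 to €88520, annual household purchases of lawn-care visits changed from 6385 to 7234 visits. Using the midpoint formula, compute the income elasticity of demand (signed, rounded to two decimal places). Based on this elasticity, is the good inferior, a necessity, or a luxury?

0.79; necessity

%ΔQ = (7234 − 6385)/[( 6385 + 7234)/2] = 849/6809.5 = 0.124678…
%ΔIncome = (88520 − 75520)/[( 75520 + 88520)/2] = 13000/82020 = 0.158497…
E_income = (849/6809.5) / (13000/82020) = 0.7866…
0 < E_income < 1 ⇒ normal good, necessity.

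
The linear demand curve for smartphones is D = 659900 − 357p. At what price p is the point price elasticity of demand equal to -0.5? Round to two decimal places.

616.15

Ed = −357p/(659900 − 357p). Set this equal to -0.5:
357p = 0.5·(659900 − 357p) ⇒ 357p(1 + 0.5) = 0.5·659900
p = 0.5·659900 / (357·1.5) = 616.1531…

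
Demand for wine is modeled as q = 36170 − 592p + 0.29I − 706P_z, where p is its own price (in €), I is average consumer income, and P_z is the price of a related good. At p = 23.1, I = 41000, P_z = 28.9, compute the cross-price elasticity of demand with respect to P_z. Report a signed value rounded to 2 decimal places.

-1.46

At the given values, q = 36170 − 592(23.1) + 0.29(41000) − 706(28.9) = 13981.4.
∂q/∂P_z = -706.
E = (-706) × (28.9/13981.4) = -1.4593…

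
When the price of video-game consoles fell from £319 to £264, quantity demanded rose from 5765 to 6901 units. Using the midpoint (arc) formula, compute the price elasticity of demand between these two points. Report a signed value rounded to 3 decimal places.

-0.951

%ΔQ = (6901 − 5765) / [(5765 + 6901)/2] = 1136/6333 = 0.179377…
%ΔP = (264 − 319) / [(319 + 264)/2] = -55/291.5 = -0.188679…
Arc Ed = %ΔQ / %ΔP = (1136/6333) / (-55/291.5) = -0.95070…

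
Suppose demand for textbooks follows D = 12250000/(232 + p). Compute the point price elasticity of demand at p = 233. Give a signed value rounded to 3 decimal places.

-0.501

dD/dp = −12250000/(232 + p)² = -56.6539. At p = 233, D = 26344.1.
Ed = (dD/dp)·(p/D) = (-56.6539) × (233/26344.1) = -0.50107…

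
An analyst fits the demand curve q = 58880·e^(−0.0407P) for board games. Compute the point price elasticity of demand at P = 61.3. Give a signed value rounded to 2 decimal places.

-2.49

dq/dP = −0.0407·q = -197.714. At P = 61.3, q = 4857.83.
Ed = (dq/dP)·(P/q) = (-197.714) × (61.3/4857.83) = -2.4949…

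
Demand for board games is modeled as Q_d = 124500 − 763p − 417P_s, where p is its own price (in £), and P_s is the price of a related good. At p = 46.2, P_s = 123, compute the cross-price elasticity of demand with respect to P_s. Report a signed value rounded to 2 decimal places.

-1.35

At the given values, Q_d = 124500 − 763(46.2) − 417(123) = 37958.4.
∂Q_d/∂P_s = -417.
E = (-417) × (123/37958.4) = -1.3512…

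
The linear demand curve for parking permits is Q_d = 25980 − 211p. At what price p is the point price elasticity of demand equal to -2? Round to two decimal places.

Ed = −211p/(25980 − 211p). Set this equal to -2:
211p = 2·(25980 − 211p) ⇒ 211p(1 + 2) = 2·25980
p = 2·25980 / (211·3) = 82.0853…

82.09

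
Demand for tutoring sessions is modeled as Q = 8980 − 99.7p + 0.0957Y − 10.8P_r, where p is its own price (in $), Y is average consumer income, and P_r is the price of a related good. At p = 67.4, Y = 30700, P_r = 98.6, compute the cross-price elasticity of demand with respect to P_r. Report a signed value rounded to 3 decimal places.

-0.258

At the given values, Q = 8980 − 99.7(67.4) + 0.0957(30700) − 10.8(98.6) = 4133.33.
∂Q/∂P_r = -10.8.
E = (-10.8) × (98.6/4133.33) = -0.25763…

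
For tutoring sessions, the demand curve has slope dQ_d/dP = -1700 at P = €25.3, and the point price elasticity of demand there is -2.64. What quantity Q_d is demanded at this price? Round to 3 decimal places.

Ed = (dQ_d/dP)·(P/Q_d) ⇒ Q_d = (dQ_d/dP)·P/Ed = (-1700)·25.3/(-2.64) = 16291.66666…

16291.667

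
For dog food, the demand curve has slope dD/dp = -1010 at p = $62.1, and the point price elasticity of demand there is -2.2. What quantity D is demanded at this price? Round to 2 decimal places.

Ed = (dD/dp)·(p/D) ⇒ D = (dD/dp)·p/Ed = (-1010)·62.1/(-2.2) = 28509.5454…

28509.55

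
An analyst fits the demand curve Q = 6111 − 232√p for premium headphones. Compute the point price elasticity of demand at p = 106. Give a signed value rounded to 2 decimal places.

-0.32

dQ/dp = −232/(2√p) = -11.2669. At p = 106, Q = 3722.41.
Ed = (dQ/dp)·(p/Q) = (-11.2669) × (106/3722.41) = -0.3208…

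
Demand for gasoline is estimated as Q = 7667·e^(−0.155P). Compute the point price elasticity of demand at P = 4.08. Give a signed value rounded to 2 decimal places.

-0.63

dQ/dP = −0.155·Q = -631.407. At P = 4.08, Q = 4073.59.
Ed = (dQ/dP)·(P/Q) = (-631.407) × (4.08/4073.59) = -0.6324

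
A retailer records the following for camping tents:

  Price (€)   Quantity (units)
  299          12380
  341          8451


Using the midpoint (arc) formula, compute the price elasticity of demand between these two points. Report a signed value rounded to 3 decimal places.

-2.874

%ΔQ = (8451 − 12380) / [(12380 + 8451)/2] = -3929/10415.5 = -0.377226…
%ΔP = (341 − 299) / [(299 + 341)/2] = 42/320 = 0.13125
Arc Ed = %ΔQ / %ΔP = (-3929/10415.5) / (42/320) = -2.87410…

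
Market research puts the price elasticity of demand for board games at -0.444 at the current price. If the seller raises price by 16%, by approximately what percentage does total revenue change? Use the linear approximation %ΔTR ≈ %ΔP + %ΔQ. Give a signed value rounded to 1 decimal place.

+8.9%

%ΔQ ≈ Ed × %ΔP = (-0.444) × (+16%) = -7.1040%
%ΔTR ≈ %ΔP + %ΔQ = (+16%) + (-7.1040%) = +8.8960%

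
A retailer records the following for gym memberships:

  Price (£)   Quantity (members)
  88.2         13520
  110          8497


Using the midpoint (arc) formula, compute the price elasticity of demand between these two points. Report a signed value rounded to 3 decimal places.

%ΔQ = (8497 − 13520) / [(13520 + 8497)/2] = -5023/11008.5 = -0.456283…
%ΔP = (110 − 88.2) / [(88.2 + 110)/2] = 21.8/99.1 = 0.219979…
Arc Ed = %ΔQ / %ΔP = (-5023/11008.5) / (21.8/99.1) = -2.07420…

-2.074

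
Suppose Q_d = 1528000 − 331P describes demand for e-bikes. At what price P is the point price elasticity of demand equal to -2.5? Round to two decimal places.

Ed = −331P/(1528000 − 331P). Set this equal to -2.5:
331P = 2.5·(1528000 − 331P) ⇒ 331P(1 + 2.5) = 2.5·1528000
P = 2.5·1528000 / (331·3.5) = 3297.3672…

3297.37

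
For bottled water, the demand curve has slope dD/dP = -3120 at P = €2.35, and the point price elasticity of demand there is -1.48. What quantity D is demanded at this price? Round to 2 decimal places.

4954.05

Ed = (dD/dP)·(P/D) ⇒ D = (dD/dP)·P/Ed = (-3120)·2.35/(-1.48) = 4954.0540…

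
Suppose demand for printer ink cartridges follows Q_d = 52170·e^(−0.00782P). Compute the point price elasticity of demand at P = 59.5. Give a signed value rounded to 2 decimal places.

-0.47

dQ_d/dP = −0.00782·Q_d = -256.186. At P = 59.5, Q_d = 32760.3.
Ed = (dQ_d/dP)·(P/Q_d) = (-256.186) × (59.5/32760.3) = -0.4652…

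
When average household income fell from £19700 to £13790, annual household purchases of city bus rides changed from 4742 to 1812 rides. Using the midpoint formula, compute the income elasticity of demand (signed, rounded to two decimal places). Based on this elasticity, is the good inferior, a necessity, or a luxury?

%ΔQ = (1812 − 4742)/[( 4742 + 1812)/2] = -2930/3277 = -0.894110…
%ΔIncome = (13790 − 19700)/[( 19700 + 13790)/2] = -5910/16745 = -0.352941…
E_income = (-2930/3277) / (-5910/16745) = 2.5333…
E_income > 1 ⇒ normal good, luxury.

2.53; luxury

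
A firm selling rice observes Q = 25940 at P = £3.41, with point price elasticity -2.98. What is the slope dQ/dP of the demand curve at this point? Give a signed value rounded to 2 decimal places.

-22668.97

Ed = (dQ/dP)·(P/Q) ⇒ dQ/dP = Ed·Q/P = (-2.98)·25940/3.41 = -22668.9736…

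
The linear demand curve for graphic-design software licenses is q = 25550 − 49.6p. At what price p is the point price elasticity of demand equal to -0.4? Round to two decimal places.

Ed = −49.6p/(25550 − 49.6p). Set this equal to -0.4:
49.6p = 0.4·(25550 − 49.6p) ⇒ 49.6p(1 + 0.4) = 0.4·25550
p = 0.4·25550 / (49.6·1.4) = 147.1774…

147.18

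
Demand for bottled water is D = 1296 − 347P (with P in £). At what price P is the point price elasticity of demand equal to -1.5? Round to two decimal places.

2.24

Ed = −347P/(1296 − 347P). Set this equal to -1.5:
347P = 1.5·(1296 − 347P) ⇒ 347P(1 + 1.5) = 1.5·1296
P = 1.5·1296 / (347·2.5) = 2.2409…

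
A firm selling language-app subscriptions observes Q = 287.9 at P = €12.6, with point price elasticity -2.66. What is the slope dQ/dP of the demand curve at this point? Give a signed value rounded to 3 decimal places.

Ed = (dQ/dP)·(P/Q) ⇒ dQ/dP = Ed·Q/P = (-2.66)·287.9/12.6 = -60.77888…

-60.779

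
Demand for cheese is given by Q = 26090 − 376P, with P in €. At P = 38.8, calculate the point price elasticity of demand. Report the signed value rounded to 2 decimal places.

dQ/dP = −376. At P = 38.8, Q = 26090 − 376(38.8) = 11501.2.
Ed = (dQ/dP)·(P/Q) = −376 × (38.8/11501.2) = -1.2684…

-1.27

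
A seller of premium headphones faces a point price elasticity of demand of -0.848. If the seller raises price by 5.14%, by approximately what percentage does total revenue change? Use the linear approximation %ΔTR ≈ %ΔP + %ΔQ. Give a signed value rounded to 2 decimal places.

+0.78%

%ΔQ ≈ Ed × %ΔP = (-0.848) × (+5.14%) = -4.3587%
%ΔTR ≈ %ΔP + %ΔQ = (+5.14%) + (-4.3587%) = +0.7813%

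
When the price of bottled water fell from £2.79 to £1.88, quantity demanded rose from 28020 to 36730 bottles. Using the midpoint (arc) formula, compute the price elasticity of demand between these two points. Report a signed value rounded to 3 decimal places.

%ΔQ = (36730 − 28020) / [(28020 + 36730)/2] = 8710/32375 = 0.269034…
%ΔP = (1.88 − 2.79) / [(2.79 + 1.88)/2] = -0.91/2.335 = -0.389721…
Arc Ed = %ΔQ / %ΔP = (8710/32375) / (-0.91/2.335) = -0.69032…

-0.690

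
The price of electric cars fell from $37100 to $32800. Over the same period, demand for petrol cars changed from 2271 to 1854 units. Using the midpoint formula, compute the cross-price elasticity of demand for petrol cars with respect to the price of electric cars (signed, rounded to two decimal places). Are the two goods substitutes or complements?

%ΔQ_{petrol cars} = (1854 − 2271)/avg = -417/2062.5 = -0.202181…
%ΔP_{electric cars} = (32800 − 37100)/avg = -4300/34950 = -0.123032…
E_cross = (-417/2062.5) / (-4300/34950) = 1.6433…
E_cross > 0 ⇒ the goods are substitutes.

1.64; substitutes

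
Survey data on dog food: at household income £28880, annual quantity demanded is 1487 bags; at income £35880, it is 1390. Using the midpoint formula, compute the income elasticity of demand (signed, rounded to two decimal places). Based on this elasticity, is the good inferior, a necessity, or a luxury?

-0.31; inferior

%ΔQ = (1390 − 1487)/[( 1487 + 1390)/2] = -97/1438.5 = -0.067431…
%ΔIncome = (35880 − 28880)/[( 28880 + 35880)/2] = 7000/32380 = 0.216182…
E_income = (-97/1438.5) / (7000/32380) = -0.3119…
E_income < 0 ⇒ inferior good.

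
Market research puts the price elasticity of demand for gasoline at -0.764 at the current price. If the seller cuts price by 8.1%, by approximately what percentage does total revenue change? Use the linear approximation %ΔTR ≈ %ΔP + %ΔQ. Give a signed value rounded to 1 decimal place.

%ΔQ ≈ Ed × %ΔP = (-0.764) × (-8.1%) = +6.1884%
%ΔTR ≈ %ΔP + %ΔQ = (-8.1%) + (+6.1884%) = -1.9116%

-1.9%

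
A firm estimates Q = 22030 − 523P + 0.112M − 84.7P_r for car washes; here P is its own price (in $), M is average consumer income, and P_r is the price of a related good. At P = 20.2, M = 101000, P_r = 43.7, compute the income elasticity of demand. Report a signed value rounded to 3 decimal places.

0.593

At the given values, Q = 22030 − 523(20.2) + 0.112(101000) − 84.7(43.7) = 19076.01.
∂Q/∂M = 0.112.
E = (0.112) × (101000/19076.01) = 0.59299…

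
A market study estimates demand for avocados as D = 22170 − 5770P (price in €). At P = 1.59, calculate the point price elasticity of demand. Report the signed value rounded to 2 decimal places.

-0.71

dD/dP = −5770. At P = 1.59, D = 22170 − 5770(1.59) = 12995.7.
Ed = (dD/dP)·(P/D) = −5770 × (1.59/12995.7) = -0.7059…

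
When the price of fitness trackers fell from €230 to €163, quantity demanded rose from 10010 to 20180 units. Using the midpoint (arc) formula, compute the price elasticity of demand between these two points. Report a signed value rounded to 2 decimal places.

%ΔQ = (20180 − 10010) / [(10010 + 20180)/2] = 10170/15095 = 0.673733…
%ΔP = (163 − 230) / [(230 + 163)/2] = -67/196.5 = -0.340966…
Arc Ed = %ΔQ / %ΔP = (10170/15095) / (-67/196.5) = -1.9759…

-1.98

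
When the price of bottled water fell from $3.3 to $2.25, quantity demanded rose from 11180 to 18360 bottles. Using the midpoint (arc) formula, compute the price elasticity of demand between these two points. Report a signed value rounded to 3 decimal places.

-1.285

%ΔQ = (18360 − 11180) / [(11180 + 18360)/2] = 7180/14770 = 0.486120…
%ΔP = (2.25 − 3.3) / [(3.3 + 2.25)/2] = -1.05/2.775 = -0.378378…
Arc Ed = %ΔQ / %ΔP = (7180/14770) / (-1.05/2.775) = -1.28474…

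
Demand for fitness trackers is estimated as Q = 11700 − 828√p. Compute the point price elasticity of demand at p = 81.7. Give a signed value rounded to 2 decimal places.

-0.89

dQ/dp = −828/(2√p) = -45.8025. At p = 81.7, Q = 4215.87.
Ed = (dQ/dp)·(p/Q) = (-45.8025) × (81.7/4215.87) = -0.8876…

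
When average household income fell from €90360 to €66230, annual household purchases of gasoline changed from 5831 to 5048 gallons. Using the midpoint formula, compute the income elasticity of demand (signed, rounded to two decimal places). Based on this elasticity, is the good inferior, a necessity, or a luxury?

0.47; necessity

%ΔQ = (5048 − 5831)/[( 5831 + 5048)/2] = -783/5439.5 = -0.143947…
%ΔIncome = (66230 − 90360)/[( 90360 + 66230)/2] = -24130/78295 = -0.308193…
E_income = (-783/5439.5) / (-24130/78295) = 0.4670…
0 < E_income < 1 ⇒ normal good, necessity.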